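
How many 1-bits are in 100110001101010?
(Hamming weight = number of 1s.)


Counting 1s in 100110001101010

7


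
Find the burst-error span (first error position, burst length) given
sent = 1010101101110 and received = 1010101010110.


XOR: 0000000111000

Burst at position 7, length 3


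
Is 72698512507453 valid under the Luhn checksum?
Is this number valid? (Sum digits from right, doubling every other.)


Luhn sum = 49
49 mod 10 = 9

Invalid (Luhn sum mod 10 = 9)


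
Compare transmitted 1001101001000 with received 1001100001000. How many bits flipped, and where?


XOR: 0000001000000

1 error(s) at position(s): 6


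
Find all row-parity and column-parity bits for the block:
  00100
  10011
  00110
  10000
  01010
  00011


Row parities: 110100
Column parities: 01000

Row P: 110100, Col P: 01000, Corner: 1


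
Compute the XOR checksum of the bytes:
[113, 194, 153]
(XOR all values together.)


XOR chain: 113 ^ 194 ^ 153 = 42

42


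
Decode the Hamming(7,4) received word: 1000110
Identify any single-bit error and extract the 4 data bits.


Syndrome = 2: error at position 2

Data: 0110 (corrected bit 2)


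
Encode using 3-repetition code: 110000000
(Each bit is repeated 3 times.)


Each bit -> 3 copies

111111000000000000000000000


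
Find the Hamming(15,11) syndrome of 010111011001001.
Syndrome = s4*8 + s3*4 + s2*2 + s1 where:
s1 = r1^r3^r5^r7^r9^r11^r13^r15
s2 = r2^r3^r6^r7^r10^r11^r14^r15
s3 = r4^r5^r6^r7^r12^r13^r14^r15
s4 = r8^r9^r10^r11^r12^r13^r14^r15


s1=1, s2=1, s3=1, s4=0

Syndrome = 7 (error at position 7)


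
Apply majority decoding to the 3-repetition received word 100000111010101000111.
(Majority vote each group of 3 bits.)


Groups: 100, 000, 111, 010, 101, 000, 111
Majority votes: 0010101

0010101


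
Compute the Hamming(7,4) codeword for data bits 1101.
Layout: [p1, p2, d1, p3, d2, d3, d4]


Parity bits: p1=1, p2=0, p3=0

1010101


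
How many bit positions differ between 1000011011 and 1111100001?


XOR: 0111111010
Count of 1s: 7

7


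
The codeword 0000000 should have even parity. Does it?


Number of 1s: 0

Yes, parity is correct (0 ones)


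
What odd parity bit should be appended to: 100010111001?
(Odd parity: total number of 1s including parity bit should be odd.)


Number of 1s in data: 6
Parity bit: 1

1


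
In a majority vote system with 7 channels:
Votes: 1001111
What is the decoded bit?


Ones: 5 out of 7
Threshold: 4

1 (5/7 voted 1)


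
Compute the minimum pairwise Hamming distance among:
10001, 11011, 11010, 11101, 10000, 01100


Comparing all pairs, minimum distance: 1
Can detect 0 errors, correct 0 errors

1


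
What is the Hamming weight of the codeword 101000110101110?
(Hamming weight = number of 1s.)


Counting 1s in 101000110101110

8


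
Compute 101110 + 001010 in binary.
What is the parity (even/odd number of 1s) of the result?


101110 = 46
001010 = 10
Sum = 56 = 111000
1s count = 3

odd parity (3 ones in 111000)


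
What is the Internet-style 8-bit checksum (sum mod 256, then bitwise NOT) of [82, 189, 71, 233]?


Sum = 575 mod 256 = 63
Complement = 192

192


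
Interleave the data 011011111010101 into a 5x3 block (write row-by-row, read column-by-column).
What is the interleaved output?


Matrix:
  011
  011
  111
  010
  101
Read columns: 001011111011101

001011111011101


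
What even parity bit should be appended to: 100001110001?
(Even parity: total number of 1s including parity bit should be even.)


Number of 1s in data: 5
Parity bit: 1

1


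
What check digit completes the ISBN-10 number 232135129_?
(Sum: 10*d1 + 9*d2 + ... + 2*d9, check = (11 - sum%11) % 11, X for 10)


Weighted sum: 141
141 mod 11 = 9

Check digit: 2


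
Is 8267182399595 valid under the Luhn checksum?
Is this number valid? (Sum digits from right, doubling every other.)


Luhn sum = 76
76 mod 10 = 6

Invalid (Luhn sum mod 10 = 6)


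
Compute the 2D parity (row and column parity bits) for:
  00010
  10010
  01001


Row parities: 100
Column parities: 11001

Row P: 100, Col P: 11001, Corner: 1


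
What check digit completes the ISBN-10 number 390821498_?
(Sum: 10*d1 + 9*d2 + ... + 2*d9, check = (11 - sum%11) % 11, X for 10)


Weighted sum: 243
243 mod 11 = 1

Check digit: X


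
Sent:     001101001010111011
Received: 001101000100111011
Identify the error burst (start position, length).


XOR: 000000001110000000

Burst at position 8, length 3


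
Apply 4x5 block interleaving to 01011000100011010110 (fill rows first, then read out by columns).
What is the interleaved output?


Matrix:
  01011
  00010
  00110
  10110
Read columns: 00011000001111111000

00011000001111111000


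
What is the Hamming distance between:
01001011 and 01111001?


XOR: 00110010
Count of 1s: 3

3


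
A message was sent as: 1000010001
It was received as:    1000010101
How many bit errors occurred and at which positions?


XOR: 0000000100

1 error(s) at position(s): 7


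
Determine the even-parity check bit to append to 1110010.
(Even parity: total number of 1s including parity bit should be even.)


Number of 1s in data: 4
Parity bit: 0

0


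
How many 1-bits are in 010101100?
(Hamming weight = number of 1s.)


Counting 1s in 010101100

4


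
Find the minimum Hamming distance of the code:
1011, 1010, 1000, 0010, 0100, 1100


Comparing all pairs, minimum distance: 1
Can detect 0 errors, correct 0 errors

1


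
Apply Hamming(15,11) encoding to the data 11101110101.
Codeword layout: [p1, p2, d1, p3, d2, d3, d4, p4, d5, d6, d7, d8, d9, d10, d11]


Parity bits: p1=0, p2=1, p3=0, p4=1

011011011110101


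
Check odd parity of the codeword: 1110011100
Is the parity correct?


Number of 1s: 6

No, parity error (6 ones)


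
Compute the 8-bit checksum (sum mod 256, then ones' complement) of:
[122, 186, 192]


Sum = 500 mod 256 = 244
Complement = 11

11


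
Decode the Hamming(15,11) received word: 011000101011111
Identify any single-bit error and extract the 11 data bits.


Syndrome = 4: error at position 4

Data: 10011011111 (corrected bit 4)


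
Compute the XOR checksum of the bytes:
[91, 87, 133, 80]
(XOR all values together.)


XOR chain: 91 ^ 87 ^ 133 ^ 80 = 217

217


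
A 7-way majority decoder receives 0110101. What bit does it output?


Ones: 4 out of 7
Threshold: 4

1 (4/7 voted 1)


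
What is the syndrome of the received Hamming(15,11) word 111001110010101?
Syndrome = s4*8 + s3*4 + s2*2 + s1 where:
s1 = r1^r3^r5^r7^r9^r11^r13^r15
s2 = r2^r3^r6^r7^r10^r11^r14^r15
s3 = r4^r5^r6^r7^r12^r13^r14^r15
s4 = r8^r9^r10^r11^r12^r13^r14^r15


s1=0, s2=0, s3=0, s4=0

Syndrome = 0 (no error)


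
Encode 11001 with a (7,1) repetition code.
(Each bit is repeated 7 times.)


Each bit -> 7 copies

11111111111111000000000000001111111


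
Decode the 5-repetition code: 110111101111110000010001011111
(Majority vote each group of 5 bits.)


Groups: 11011, 11011, 11110, 00001, 00010, 11111
Majority votes: 111001

111001


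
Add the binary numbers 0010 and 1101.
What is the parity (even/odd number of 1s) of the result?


0010 = 2
1101 = 13
Sum = 15 = 1111
1s count = 4

even parity (4 ones in 1111)


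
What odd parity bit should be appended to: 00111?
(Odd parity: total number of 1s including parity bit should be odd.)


Number of 1s in data: 3
Parity bit: 0

0


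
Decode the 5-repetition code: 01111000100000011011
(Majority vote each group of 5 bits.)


Groups: 01111, 00010, 00000, 11011
Majority votes: 1001

1001


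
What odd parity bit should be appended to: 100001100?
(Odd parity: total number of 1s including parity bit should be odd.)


Number of 1s in data: 3
Parity bit: 0

0


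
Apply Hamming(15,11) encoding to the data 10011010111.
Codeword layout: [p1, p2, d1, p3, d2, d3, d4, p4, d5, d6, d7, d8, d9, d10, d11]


Parity bits: p1=0, p2=1, p3=0, p4=1

011000111010111


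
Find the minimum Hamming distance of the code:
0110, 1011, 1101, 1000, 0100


Comparing all pairs, minimum distance: 1
Can detect 0 errors, correct 0 errors

1


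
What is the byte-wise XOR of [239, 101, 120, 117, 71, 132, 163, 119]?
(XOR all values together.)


XOR chain: 239 ^ 101 ^ 120 ^ 117 ^ 71 ^ 132 ^ 163 ^ 119 = 144

144


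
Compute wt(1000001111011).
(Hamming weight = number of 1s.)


Counting 1s in 1000001111011

7


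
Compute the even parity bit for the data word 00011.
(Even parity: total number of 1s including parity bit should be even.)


Number of 1s in data: 2
Parity bit: 0

0


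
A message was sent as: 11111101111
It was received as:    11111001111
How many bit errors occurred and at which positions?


XOR: 00000100000

1 error(s) at position(s): 5


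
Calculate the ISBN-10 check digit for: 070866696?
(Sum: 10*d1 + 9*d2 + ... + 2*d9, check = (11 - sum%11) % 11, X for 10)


Weighted sum: 248
248 mod 11 = 6

Check digit: 5


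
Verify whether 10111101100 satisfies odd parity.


Number of 1s: 7

Yes, parity is correct (7 ones)


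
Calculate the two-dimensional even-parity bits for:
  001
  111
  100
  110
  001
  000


Row parities: 111010
Column parities: 101

Row P: 111010, Col P: 101, Corner: 0


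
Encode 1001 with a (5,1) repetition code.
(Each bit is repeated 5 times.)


Each bit -> 5 copies

11111000000000011111


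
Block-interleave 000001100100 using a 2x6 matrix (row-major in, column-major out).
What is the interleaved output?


Matrix:
  000001
  100100
Read columns: 010000010010

010000010010


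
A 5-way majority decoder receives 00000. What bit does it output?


Ones: 0 out of 5
Threshold: 3

0 (0/5 voted 1)


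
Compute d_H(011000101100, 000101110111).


XOR: 011101011011
Count of 1s: 8

8


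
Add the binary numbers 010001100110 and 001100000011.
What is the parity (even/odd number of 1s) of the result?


010001100110 = 1126
001100000011 = 771
Sum = 1897 = 11101101001
1s count = 7

odd parity (7 ones in 11101101001)


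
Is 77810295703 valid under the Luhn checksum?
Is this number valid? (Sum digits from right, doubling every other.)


Luhn sum = 46
46 mod 10 = 6

Invalid (Luhn sum mod 10 = 6)


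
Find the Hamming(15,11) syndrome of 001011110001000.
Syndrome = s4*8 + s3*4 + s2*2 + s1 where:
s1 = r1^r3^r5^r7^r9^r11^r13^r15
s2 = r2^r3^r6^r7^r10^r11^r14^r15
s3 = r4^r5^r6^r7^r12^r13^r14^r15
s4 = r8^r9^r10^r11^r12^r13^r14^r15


s1=1, s2=1, s3=0, s4=0

Syndrome = 3 (error at position 3)


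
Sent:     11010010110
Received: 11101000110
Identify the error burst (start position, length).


XOR: 00111010000

Burst at position 2, length 5


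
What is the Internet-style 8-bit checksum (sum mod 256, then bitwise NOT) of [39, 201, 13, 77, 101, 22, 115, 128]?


Sum = 696 mod 256 = 184
Complement = 71

71


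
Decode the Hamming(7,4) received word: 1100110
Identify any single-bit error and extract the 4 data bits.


Syndrome = 0: no error detected

Data: 0110 (no errors)


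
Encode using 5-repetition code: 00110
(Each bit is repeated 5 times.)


Each bit -> 5 copies

0000000000111111111100000


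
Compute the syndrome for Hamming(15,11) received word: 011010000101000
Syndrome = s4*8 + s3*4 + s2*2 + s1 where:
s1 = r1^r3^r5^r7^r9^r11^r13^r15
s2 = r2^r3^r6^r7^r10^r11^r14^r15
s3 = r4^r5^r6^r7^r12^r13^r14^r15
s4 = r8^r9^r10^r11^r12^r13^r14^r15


s1=0, s2=1, s3=0, s4=0

Syndrome = 2 (error at position 2)


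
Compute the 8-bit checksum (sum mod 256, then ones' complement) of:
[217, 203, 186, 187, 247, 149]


Sum = 1189 mod 256 = 165
Complement = 90

90


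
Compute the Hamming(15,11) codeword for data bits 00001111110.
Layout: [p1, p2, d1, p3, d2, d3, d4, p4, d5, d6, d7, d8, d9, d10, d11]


Parity bits: p1=1, p2=1, p3=1, p4=0

110100001111110


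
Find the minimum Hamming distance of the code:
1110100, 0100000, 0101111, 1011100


Comparing all pairs, minimum distance: 2
Can detect 1 errors, correct 0 errors

2


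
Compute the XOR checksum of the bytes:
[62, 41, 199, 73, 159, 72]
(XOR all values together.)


XOR chain: 62 ^ 41 ^ 199 ^ 73 ^ 159 ^ 72 = 78

78


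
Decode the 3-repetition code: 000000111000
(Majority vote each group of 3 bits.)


Groups: 000, 000, 111, 000
Majority votes: 0010

0010


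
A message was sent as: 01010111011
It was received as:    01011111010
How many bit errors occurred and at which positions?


XOR: 00001000001

2 error(s) at position(s): 4, 10


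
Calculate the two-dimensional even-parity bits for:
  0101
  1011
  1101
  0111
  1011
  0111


Row parities: 011111
Column parities: 1000

Row P: 011111, Col P: 1000, Corner: 1


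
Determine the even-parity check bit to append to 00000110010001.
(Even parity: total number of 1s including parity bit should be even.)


Number of 1s in data: 4
Parity bit: 0

0


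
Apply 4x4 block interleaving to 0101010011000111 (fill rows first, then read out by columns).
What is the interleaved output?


Matrix:
  0101
  0100
  1100
  0111
Read columns: 0010111100011001

0010111100011001


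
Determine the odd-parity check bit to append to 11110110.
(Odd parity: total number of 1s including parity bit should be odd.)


Number of 1s in data: 6
Parity bit: 1

1


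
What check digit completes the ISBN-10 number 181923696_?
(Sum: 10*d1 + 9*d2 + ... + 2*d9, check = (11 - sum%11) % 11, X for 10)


Weighted sum: 243
243 mod 11 = 1

Check digit: X


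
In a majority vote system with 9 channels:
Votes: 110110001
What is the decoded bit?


Ones: 5 out of 9
Threshold: 5

1 (5/9 voted 1)


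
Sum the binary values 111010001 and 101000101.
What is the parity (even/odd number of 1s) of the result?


111010001 = 465
101000101 = 325
Sum = 790 = 1100010110
1s count = 5

odd parity (5 ones in 1100010110)


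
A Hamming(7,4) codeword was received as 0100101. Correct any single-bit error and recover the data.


Syndrome = 0: no error detected

Data: 0101 (no errors)


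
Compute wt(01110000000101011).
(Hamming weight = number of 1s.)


Counting 1s in 01110000000101011

7


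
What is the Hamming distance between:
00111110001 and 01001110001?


XOR: 01110000000
Count of 1s: 3

3


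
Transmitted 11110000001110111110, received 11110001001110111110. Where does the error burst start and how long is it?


XOR: 00000001000000000000

Burst at position 7, length 1


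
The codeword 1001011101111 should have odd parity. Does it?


Number of 1s: 9

Yes, parity is correct (9 ones)


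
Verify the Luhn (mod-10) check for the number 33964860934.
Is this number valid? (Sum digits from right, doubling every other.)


Luhn sum = 57
57 mod 10 = 7

Invalid (Luhn sum mod 10 = 7)


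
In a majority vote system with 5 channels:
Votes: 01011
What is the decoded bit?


Ones: 3 out of 5
Threshold: 3

1 (3/5 voted 1)


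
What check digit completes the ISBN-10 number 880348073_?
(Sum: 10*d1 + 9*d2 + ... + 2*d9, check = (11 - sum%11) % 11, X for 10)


Weighted sum: 264
264 mod 11 = 0

Check digit: 0


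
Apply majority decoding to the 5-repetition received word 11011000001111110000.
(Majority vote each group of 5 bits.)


Groups: 11011, 00000, 11111, 10000
Majority votes: 1010

1010


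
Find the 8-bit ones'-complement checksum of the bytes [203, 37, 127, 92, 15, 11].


Sum = 485 mod 256 = 229
Complement = 26

26


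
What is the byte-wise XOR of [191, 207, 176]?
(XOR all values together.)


XOR chain: 191 ^ 207 ^ 176 = 192

192


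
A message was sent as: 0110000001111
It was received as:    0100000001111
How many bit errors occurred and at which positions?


XOR: 0010000000000

1 error(s) at position(s): 2


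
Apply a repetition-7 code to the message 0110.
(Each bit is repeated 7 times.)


Each bit -> 7 copies

0000000111111111111110000000


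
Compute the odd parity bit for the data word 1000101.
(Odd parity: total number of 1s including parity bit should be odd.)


Number of 1s in data: 3
Parity bit: 0

0


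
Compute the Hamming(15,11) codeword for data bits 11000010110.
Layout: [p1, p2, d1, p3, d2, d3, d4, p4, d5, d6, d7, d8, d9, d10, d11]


Parity bits: p1=0, p2=1, p3=1, p4=1

011110010010110


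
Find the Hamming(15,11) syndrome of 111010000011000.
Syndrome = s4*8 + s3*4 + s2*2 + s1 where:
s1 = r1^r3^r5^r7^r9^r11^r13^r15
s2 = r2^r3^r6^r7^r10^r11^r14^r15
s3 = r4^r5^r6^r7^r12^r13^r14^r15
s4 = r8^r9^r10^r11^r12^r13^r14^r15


s1=0, s2=1, s3=0, s4=0

Syndrome = 2 (error at position 2)


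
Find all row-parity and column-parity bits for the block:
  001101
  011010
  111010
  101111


Row parities: 1101
Column parities: 000010

Row P: 1101, Col P: 000010, Corner: 1


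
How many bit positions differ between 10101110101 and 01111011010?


XOR: 11010101111
Count of 1s: 8

8


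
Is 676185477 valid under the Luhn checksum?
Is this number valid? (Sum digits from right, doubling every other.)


Luhn sum = 44
44 mod 10 = 4

Invalid (Luhn sum mod 10 = 4)


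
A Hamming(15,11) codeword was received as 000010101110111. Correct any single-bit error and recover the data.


Syndrome = 6: error at position 6

Data: 01111110111 (corrected bit 6)


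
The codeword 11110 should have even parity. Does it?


Number of 1s: 4

Yes, parity is correct (4 ones)


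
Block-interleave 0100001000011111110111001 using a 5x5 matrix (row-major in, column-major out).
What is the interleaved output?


Matrix:
  01000
  01000
  01111
  11101
  11001
Read columns: 0001111111001100010000111

0001111111001100010000111


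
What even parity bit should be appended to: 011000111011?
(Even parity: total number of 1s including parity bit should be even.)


Number of 1s in data: 7
Parity bit: 1

1


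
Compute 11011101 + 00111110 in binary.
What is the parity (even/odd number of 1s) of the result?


11011101 = 221
00111110 = 62
Sum = 283 = 100011011
1s count = 5

odd parity (5 ones in 100011011)


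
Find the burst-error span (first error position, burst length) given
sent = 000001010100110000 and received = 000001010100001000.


XOR: 000000000000111000

Burst at position 12, length 3


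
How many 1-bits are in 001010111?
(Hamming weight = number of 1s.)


Counting 1s in 001010111

5


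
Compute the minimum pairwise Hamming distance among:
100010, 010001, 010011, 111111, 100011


Comparing all pairs, minimum distance: 1
Can detect 0 errors, correct 0 errors

1


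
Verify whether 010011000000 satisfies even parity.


Number of 1s: 3

No, parity error (3 ones)


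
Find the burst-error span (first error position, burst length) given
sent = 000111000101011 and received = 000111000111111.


XOR: 000000000010100

Burst at position 10, length 3


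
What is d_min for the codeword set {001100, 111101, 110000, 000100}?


Comparing all pairs, minimum distance: 1
Can detect 0 errors, correct 0 errors

1


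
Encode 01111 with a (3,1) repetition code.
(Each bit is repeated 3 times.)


Each bit -> 3 copies

000111111111111


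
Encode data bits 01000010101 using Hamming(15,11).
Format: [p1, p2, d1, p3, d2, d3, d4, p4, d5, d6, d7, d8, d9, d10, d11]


Parity bits: p1=0, p2=0, p3=1, p4=1

000110010010101


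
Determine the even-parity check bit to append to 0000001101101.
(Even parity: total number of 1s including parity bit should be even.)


Number of 1s in data: 5
Parity bit: 1

1


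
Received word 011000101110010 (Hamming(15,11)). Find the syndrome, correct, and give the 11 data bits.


Syndrome = 0: no error detected

Data: 10011110010 (no errors)


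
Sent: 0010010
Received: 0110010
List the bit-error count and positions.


XOR: 0100000

1 error(s) at position(s): 1


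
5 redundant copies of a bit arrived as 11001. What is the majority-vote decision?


Ones: 3 out of 5
Threshold: 3

1 (3/5 voted 1)


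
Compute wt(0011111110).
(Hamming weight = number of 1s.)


Counting 1s in 0011111110

7


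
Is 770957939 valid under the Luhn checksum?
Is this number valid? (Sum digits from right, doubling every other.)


Luhn sum = 55
55 mod 10 = 5

Invalid (Luhn sum mod 10 = 5)


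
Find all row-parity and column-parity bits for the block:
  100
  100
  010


Row parities: 111
Column parities: 010

Row P: 111, Col P: 010, Corner: 1


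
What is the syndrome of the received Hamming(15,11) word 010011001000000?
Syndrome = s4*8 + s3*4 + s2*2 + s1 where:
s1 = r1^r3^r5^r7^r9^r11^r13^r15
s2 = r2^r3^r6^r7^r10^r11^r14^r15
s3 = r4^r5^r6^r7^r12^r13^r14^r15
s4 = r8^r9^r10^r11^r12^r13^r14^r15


s1=0, s2=0, s3=0, s4=1

Syndrome = 8 (error at position 8)


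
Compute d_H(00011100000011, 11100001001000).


XOR: 11111101001011
Count of 1s: 10

10


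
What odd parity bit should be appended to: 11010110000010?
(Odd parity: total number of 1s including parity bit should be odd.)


Number of 1s in data: 6
Parity bit: 1

1


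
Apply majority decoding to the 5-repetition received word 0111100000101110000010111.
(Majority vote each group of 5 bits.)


Groups: 01111, 00000, 10111, 00000, 10111
Majority votes: 10101

10101


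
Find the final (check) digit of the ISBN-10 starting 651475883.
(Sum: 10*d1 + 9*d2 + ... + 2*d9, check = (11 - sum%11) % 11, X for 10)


Weighted sum: 270
270 mod 11 = 6

Check digit: 5


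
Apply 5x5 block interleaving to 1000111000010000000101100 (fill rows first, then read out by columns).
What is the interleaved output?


Matrix:
  10001
  11000
  01000
  00001
  01100
Read columns: 1100001101000010000010010

1100001101000010000010010


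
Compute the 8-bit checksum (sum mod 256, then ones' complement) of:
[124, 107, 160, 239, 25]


Sum = 655 mod 256 = 143
Complement = 112

112


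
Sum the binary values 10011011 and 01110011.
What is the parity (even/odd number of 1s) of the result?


10011011 = 155
01110011 = 115
Sum = 270 = 100001110
1s count = 4

even parity (4 ones in 100001110)


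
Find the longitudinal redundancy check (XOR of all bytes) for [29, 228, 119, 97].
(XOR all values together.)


XOR chain: 29 ^ 228 ^ 119 ^ 97 = 239

239


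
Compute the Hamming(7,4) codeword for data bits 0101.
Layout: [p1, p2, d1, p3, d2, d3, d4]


Parity bits: p1=0, p2=1, p3=0

0100101


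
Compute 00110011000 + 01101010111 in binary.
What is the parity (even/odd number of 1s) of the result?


00110011000 = 408
01101010111 = 855
Sum = 1263 = 10011101111
1s count = 8

even parity (8 ones in 10011101111)


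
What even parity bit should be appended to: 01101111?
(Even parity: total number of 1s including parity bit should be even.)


Number of 1s in data: 6
Parity bit: 0

0


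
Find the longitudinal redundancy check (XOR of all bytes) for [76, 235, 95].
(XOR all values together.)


XOR chain: 76 ^ 235 ^ 95 = 248

248


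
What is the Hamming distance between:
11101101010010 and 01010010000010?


XOR: 10111111010000
Count of 1s: 8

8


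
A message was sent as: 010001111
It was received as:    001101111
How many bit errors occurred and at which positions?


XOR: 011100000

3 error(s) at position(s): 1, 2, 3


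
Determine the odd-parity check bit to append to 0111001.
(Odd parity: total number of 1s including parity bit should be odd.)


Number of 1s in data: 4
Parity bit: 1

1


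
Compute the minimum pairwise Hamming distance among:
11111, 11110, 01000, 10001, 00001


Comparing all pairs, minimum distance: 1
Can detect 0 errors, correct 0 errors

1


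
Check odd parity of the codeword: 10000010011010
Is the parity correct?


Number of 1s: 5

Yes, parity is correct (5 ones)


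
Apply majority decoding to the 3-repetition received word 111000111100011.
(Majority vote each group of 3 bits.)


Groups: 111, 000, 111, 100, 011
Majority votes: 10101

10101


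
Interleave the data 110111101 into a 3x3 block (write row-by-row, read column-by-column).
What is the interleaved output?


Matrix:
  110
  111
  101
Read columns: 111110011

111110011


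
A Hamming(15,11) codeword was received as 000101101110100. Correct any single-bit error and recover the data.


Syndrome = 0: no error detected

Data: 00111110100 (no errors)


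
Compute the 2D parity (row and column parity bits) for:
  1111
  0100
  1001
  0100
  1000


Row parities: 01011
Column parities: 1110

Row P: 01011, Col P: 1110, Corner: 1


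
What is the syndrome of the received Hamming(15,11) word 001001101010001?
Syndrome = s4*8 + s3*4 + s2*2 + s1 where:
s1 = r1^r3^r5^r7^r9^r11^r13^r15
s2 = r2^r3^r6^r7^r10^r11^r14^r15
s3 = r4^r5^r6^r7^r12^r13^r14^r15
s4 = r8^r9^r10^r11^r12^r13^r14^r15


s1=1, s2=1, s3=1, s4=1

Syndrome = 15 (error at position 15)


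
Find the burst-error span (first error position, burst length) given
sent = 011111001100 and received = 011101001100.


XOR: 000010000000

Burst at position 4, length 1


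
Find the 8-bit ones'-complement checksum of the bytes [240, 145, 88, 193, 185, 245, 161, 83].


Sum = 1340 mod 256 = 60
Complement = 195

195


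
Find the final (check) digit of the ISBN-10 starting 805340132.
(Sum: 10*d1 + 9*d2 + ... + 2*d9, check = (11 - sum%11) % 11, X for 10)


Weighted sum: 182
182 mod 11 = 6

Check digit: 5


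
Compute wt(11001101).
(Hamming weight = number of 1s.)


Counting 1s in 11001101

5


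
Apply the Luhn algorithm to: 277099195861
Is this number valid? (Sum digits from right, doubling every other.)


Luhn sum = 58
58 mod 10 = 8

Invalid (Luhn sum mod 10 = 8)


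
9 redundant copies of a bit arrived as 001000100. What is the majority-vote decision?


Ones: 2 out of 9
Threshold: 5

0 (2/9 voted 1)


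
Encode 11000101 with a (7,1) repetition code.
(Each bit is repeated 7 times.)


Each bit -> 7 copies

11111111111111000000000000000000000111111100000001111111


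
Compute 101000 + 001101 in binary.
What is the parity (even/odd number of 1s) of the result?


101000 = 40
001101 = 13
Sum = 53 = 110101
1s count = 4

even parity (4 ones in 110101)


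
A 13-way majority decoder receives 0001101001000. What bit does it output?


Ones: 4 out of 13
Threshold: 7

0 (4/13 voted 1)


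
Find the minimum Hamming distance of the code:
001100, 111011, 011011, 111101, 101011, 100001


Comparing all pairs, minimum distance: 1
Can detect 0 errors, correct 0 errors

1


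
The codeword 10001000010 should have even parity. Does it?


Number of 1s: 3

No, parity error (3 ones)


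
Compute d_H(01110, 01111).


XOR: 00001
Count of 1s: 1

1


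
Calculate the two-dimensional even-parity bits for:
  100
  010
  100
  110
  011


Row parities: 11100
Column parities: 111

Row P: 11100, Col P: 111, Corner: 1


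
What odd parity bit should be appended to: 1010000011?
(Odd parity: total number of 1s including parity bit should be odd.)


Number of 1s in data: 4
Parity bit: 1

1


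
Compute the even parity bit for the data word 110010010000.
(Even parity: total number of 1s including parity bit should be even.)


Number of 1s in data: 4
Parity bit: 0

0


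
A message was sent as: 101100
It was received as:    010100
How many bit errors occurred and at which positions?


XOR: 111000

3 error(s) at position(s): 0, 1, 2


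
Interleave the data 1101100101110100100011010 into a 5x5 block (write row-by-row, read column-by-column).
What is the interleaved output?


Matrix:
  11011
  00101
  11010
  01000
  11010
Read columns: 1010110111010001010111000

1010110111010001010111000


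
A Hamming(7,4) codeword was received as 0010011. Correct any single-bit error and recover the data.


Syndrome = 2: error at position 2

Data: 1011 (corrected bit 2)


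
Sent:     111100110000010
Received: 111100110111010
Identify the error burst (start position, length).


XOR: 000000000111000

Burst at position 9, length 3


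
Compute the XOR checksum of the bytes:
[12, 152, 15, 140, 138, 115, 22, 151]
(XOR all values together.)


XOR chain: 12 ^ 152 ^ 15 ^ 140 ^ 138 ^ 115 ^ 22 ^ 151 = 111

111


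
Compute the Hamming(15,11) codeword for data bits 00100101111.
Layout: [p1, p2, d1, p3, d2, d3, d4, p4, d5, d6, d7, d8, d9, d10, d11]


Parity bits: p1=0, p2=0, p3=1, p4=1

000101010101111


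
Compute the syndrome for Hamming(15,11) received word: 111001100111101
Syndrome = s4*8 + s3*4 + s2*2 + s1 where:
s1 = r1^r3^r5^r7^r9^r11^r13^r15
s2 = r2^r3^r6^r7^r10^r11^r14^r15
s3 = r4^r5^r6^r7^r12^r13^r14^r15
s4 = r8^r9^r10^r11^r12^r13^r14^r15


s1=0, s2=1, s3=1, s4=1

Syndrome = 14 (error at position 14)


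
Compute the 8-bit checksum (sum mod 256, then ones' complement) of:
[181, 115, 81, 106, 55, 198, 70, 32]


Sum = 838 mod 256 = 70
Complement = 185

185


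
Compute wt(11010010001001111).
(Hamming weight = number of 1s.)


Counting 1s in 11010010001001111

9


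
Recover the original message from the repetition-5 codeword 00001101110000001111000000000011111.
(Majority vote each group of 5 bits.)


Groups: 00001, 10111, 00000, 01111, 00000, 00000, 11111
Majority votes: 0101001

0101001


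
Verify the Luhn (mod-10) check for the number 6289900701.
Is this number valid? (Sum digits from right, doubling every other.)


Luhn sum = 38
38 mod 10 = 8

Invalid (Luhn sum mod 10 = 8)


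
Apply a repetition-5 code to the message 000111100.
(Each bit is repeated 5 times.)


Each bit -> 5 copies

000000000000000111111111111111111110000000000


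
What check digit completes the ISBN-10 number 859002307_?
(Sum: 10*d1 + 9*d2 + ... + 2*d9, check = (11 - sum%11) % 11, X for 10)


Weighted sum: 233
233 mod 11 = 2

Check digit: 9


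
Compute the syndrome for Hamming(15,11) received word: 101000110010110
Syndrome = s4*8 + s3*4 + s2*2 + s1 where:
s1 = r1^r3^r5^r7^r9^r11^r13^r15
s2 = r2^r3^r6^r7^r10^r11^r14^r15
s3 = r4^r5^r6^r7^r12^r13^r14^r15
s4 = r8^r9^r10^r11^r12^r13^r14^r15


s1=1, s2=0, s3=1, s4=0

Syndrome = 5 (error at position 5)


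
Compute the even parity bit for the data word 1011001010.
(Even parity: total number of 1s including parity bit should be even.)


Number of 1s in data: 5
Parity bit: 1

1


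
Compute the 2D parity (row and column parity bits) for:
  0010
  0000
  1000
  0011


Row parities: 1010
Column parities: 1001

Row P: 1010, Col P: 1001, Corner: 0


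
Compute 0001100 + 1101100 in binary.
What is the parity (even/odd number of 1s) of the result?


0001100 = 12
1101100 = 108
Sum = 120 = 1111000
1s count = 4

even parity (4 ones in 1111000)


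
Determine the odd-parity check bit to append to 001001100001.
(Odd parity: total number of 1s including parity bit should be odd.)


Number of 1s in data: 4
Parity bit: 1

1


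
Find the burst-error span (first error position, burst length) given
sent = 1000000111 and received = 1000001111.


XOR: 0000001000

Burst at position 6, length 1


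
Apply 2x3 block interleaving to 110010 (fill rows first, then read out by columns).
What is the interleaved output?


Matrix:
  110
  010
Read columns: 101100

101100


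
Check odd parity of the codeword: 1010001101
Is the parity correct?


Number of 1s: 5

Yes, parity is correct (5 ones)


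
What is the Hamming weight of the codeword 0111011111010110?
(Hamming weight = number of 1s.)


Counting 1s in 0111011111010110

11


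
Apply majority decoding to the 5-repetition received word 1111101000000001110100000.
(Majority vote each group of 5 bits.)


Groups: 11111, 01000, 00000, 11101, 00000
Majority votes: 10010

10010


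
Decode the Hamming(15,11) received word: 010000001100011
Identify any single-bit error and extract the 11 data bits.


Syndrome = 0: no error detected

Data: 00001100011 (no errors)


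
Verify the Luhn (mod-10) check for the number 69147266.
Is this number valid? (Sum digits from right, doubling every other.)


Luhn sum = 34
34 mod 10 = 4

Invalid (Luhn sum mod 10 = 4)


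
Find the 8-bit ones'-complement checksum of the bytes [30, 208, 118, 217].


Sum = 573 mod 256 = 61
Complement = 194

194


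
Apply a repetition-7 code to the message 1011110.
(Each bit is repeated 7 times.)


Each bit -> 7 copies

1111111000000011111111111111111111111111110000000


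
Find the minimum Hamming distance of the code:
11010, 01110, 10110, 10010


Comparing all pairs, minimum distance: 1
Can detect 0 errors, correct 0 errors

1


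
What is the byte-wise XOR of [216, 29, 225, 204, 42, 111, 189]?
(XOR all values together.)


XOR chain: 216 ^ 29 ^ 225 ^ 204 ^ 42 ^ 111 ^ 189 = 16

16


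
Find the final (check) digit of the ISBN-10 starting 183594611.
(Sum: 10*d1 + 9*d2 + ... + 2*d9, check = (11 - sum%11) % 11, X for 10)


Weighted sum: 244
244 mod 11 = 2

Check digit: 9


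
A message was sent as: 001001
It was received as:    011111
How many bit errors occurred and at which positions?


XOR: 010110

3 error(s) at position(s): 1, 3, 4


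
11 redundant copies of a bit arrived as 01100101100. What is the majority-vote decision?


Ones: 5 out of 11
Threshold: 6

0 (5/11 voted 1)


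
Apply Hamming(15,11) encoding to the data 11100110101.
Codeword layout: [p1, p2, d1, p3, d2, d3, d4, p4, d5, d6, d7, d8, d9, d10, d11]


Parity bits: p1=1, p2=1, p3=0, p4=0

111011000110101


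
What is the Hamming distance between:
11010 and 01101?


XOR: 10111
Count of 1s: 4

4


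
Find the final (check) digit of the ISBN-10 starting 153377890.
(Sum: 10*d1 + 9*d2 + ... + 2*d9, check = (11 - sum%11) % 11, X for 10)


Weighted sum: 236
236 mod 11 = 5

Check digit: 6


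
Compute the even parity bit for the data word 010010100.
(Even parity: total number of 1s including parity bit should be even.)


Number of 1s in data: 3
Parity bit: 1

1


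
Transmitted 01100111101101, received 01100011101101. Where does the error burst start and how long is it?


XOR: 00000100000000

Burst at position 5, length 1


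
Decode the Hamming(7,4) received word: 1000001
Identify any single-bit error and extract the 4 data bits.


Syndrome = 6: error at position 6

Data: 0011 (corrected bit 6)


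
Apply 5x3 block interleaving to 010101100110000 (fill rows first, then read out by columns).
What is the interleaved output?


Matrix:
  010
  101
  100
  110
  000
Read columns: 011101001001000

011101001001000


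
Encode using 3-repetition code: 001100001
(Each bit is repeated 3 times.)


Each bit -> 3 copies

000000111111000000000000111


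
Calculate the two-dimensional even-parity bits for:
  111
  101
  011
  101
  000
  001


Row parities: 100001
Column parities: 101

Row P: 100001, Col P: 101, Corner: 0


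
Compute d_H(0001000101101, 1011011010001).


XOR: 1010011111100
Count of 1s: 8

8


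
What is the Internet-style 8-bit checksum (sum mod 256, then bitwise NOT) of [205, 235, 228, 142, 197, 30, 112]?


Sum = 1149 mod 256 = 125
Complement = 130

130


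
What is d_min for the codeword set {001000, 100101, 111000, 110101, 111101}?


Comparing all pairs, minimum distance: 1
Can detect 0 errors, correct 0 errors

1


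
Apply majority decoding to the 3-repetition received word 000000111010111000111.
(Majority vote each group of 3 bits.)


Groups: 000, 000, 111, 010, 111, 000, 111
Majority votes: 0010101

0010101


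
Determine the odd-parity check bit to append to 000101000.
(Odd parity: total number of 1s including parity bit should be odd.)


Number of 1s in data: 2
Parity bit: 1

1


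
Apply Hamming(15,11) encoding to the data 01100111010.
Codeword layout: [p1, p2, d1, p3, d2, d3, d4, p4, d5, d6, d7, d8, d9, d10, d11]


Parity bits: p1=0, p2=0, p3=0, p4=0

000011000111010


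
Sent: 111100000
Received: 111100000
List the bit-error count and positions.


XOR: 000000000

0 errors (received matches sent)


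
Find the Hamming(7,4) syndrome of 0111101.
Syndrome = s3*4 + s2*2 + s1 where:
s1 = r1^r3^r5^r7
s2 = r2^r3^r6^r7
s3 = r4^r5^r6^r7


s1=1, s2=1, s3=1

Syndrome = 7 (error at position 7)


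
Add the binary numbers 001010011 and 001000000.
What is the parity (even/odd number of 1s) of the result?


001010011 = 83
001000000 = 64
Sum = 147 = 10010011
1s count = 4

even parity (4 ones in 10010011)


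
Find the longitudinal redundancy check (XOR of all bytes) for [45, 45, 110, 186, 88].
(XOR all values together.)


XOR chain: 45 ^ 45 ^ 110 ^ 186 ^ 88 = 140

140


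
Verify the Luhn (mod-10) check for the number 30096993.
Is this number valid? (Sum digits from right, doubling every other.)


Luhn sum = 39
39 mod 10 = 9

Invalid (Luhn sum mod 10 = 9)


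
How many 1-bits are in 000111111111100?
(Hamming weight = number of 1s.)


Counting 1s in 000111111111100

10


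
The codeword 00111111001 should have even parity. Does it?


Number of 1s: 7

No, parity error (7 ones)


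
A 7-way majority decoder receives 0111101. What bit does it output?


Ones: 5 out of 7
Threshold: 4

1 (5/7 voted 1)


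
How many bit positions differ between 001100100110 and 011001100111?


XOR: 010101000001
Count of 1s: 4

4


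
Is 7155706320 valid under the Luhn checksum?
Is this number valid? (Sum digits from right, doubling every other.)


Luhn sum = 27
27 mod 10 = 7

Invalid (Luhn sum mod 10 = 7)


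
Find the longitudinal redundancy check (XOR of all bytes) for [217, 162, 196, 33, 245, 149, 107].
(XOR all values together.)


XOR chain: 217 ^ 162 ^ 196 ^ 33 ^ 245 ^ 149 ^ 107 = 149

149


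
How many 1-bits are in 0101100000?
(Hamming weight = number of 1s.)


Counting 1s in 0101100000

3


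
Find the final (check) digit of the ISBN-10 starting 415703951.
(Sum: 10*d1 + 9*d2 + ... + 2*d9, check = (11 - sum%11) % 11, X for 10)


Weighted sum: 206
206 mod 11 = 8

Check digit: 3


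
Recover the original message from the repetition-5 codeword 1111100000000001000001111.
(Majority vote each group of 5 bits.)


Groups: 11111, 00000, 00000, 10000, 01111
Majority votes: 10001

10001


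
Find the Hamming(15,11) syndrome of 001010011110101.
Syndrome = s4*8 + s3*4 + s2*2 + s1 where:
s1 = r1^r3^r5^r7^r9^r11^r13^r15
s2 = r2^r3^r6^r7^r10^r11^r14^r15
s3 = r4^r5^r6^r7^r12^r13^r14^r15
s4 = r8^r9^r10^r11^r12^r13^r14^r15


s1=0, s2=0, s3=1, s4=0

Syndrome = 4 (error at position 4)


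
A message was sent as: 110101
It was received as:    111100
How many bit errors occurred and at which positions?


XOR: 001001

2 error(s) at position(s): 2, 5


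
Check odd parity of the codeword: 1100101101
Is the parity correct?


Number of 1s: 6

No, parity error (6 ones)


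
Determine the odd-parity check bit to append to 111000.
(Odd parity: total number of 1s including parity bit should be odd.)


Number of 1s in data: 3
Parity bit: 0

0


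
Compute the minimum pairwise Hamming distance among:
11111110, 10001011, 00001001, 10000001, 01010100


Comparing all pairs, minimum distance: 2
Can detect 1 errors, correct 0 errors

2


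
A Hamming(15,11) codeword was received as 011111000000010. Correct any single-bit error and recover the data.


Syndrome = 8: error at position 8

Data: 11100000010 (corrected bit 8)


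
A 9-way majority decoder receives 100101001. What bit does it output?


Ones: 4 out of 9
Threshold: 5

0 (4/9 voted 1)


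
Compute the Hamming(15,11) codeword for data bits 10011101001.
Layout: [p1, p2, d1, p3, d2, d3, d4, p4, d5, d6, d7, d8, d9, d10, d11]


Parity bits: p1=0, p2=0, p3=1, p4=0

001100101101001
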